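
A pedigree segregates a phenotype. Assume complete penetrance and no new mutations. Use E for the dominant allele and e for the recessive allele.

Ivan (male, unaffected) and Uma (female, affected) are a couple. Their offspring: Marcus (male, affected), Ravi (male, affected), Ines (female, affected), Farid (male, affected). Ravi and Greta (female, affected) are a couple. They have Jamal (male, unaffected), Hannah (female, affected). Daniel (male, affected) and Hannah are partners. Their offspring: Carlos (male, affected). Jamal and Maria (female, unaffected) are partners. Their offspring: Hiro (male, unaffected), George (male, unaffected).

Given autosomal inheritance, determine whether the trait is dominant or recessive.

Ravi and Greta are both affected yet have an unaffected child Jamal. Under a recessive model two affected parents are homozygous and every child would be affected, so the trait cannot be recessive.

dominant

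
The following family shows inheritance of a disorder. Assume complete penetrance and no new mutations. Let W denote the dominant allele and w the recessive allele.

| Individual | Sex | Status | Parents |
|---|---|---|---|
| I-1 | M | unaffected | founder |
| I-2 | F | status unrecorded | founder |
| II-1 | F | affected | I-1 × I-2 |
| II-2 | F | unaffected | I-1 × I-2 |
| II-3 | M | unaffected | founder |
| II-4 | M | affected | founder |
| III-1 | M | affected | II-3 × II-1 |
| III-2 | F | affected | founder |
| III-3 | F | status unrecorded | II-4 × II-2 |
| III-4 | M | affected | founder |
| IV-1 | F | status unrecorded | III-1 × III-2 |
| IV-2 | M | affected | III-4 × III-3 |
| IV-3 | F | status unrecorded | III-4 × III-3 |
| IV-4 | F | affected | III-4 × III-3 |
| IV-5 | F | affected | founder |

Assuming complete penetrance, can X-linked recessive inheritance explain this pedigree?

Under X-linked recessive, II-1 (affected, female) cannot arise from I-1 (unaffected) × I-2 (unrecorded).

No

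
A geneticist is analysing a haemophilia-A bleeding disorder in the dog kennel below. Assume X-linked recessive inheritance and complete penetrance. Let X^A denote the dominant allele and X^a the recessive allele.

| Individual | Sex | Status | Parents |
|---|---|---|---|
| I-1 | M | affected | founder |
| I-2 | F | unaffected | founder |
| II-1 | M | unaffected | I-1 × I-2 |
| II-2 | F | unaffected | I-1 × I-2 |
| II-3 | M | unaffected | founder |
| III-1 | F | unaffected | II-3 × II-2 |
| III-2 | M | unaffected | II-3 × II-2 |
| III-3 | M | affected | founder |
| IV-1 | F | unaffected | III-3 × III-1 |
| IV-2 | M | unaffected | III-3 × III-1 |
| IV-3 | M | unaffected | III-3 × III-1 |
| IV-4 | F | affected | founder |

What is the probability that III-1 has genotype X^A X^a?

II-3 is unaffected, so II-3 is X^A Y.
II-2 is unaffected so carries A and received a from I-1 (X^a Y), so II-2 is X^A X^a.
Their cross gives offspring ratios 1/2 X^A X^A : 1/2 X^A X^a. Conditioning on III-1 being unaffected, P(X^A X^a) = 1/2 / 1 = 1/2 before taking III-1's own offspring into account.
III-3 is affected, so III-3 is X^a Y.
Now use III-1's offspring. Probability of each recorded status — unaffected daughter IV-1: 1/2 if III-1 is X^A X^a, 1 if X^A X^A; unaffected son IV-2: 1/2 if III-1 is X^A X^a, 1 if X^A X^A; unaffected son IV-3: 1/2 if III-1 is X^A X^a, 1 if X^A X^A.
Bayes: P(X^A X^a) = 1/2·1/8 / (1/2·1/8 + 1/2·1) = 1/9.

1/9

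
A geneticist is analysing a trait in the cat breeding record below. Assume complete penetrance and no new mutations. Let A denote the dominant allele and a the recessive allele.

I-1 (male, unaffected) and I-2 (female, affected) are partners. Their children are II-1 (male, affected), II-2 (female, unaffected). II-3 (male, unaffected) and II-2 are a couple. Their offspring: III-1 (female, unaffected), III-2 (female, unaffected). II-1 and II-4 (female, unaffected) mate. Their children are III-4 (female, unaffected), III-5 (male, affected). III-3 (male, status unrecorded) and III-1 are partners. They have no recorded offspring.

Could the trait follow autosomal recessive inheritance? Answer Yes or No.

Yes

A consistent assignment under autosomal recessive exists: I-1 Aa, I-2 aa, II-1 aa, II-2 Aa, II-3 AA, II-4 Aa, III-1 AA, III-2 AA, III-3 AA, III-4 Aa, III-5 aa.
In this assignment every recorded phenotype matches its genotype and every non-founder's genotype is obtainable from its parents' genotypes, so the pedigree is consistent.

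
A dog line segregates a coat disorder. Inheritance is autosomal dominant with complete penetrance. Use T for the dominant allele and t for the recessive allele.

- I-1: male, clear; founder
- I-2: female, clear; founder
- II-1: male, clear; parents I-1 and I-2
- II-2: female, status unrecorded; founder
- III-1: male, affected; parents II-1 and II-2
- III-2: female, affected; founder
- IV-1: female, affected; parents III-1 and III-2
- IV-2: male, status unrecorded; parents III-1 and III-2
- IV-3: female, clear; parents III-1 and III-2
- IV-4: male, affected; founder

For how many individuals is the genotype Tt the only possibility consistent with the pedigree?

Obligate heterozygotes: III-1 is affected so carries T and received t from II-1 (tt), so III-1 is Tt; III-2 is affected so carries T and passed t to IV-3 (tt), so III-2 is Tt.
Every other individual is either homozygous by phenotype or has at least one consistent homozygous assignment, so the count is 2.

2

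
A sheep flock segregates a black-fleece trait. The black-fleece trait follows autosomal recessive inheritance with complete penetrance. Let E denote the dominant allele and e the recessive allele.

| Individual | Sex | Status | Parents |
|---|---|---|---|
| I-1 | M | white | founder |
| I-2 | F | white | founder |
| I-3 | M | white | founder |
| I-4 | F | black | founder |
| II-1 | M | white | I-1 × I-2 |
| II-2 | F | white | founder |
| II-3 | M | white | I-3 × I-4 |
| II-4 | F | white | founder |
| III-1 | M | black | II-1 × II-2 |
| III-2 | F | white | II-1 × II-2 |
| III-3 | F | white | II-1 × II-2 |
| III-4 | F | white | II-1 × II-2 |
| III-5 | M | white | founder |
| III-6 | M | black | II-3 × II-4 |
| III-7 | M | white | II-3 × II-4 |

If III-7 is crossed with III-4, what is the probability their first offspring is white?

II-3 is white so carries E and received e from I-4 (ee), so II-3 is Ee.
II-4 is white so carries E and passed e to III-6 (ee), so II-4 is Ee.
III-7 is a white offspring of II-3 (Ee) × II-4 (Ee), whose cross gives 1/4 EE : 1/2 Ee : 1/4 ee; conditioning on being white, III-7 is EE with probability 1/3, Ee with probability 2/3.
II-1 is white so carries E and passed e to III-1 (ee), so II-1 is Ee.
II-2 is white so carries E and passed e to III-1 (ee), so II-2 is Ee.
III-4 is a white offspring of II-1 (Ee) × II-2 (Ee), whose cross gives 1/4 EE : 1/2 Ee : 1/4 ee; conditioning on being white, III-4 is EE with probability 1/3, Ee with probability 2/3.
Summing over parental genotype combinations, P(offspring is white) = 1/9·1 + 2/9·1 + 2/9·1 + 4/9·3/4 = 8/9.

8/9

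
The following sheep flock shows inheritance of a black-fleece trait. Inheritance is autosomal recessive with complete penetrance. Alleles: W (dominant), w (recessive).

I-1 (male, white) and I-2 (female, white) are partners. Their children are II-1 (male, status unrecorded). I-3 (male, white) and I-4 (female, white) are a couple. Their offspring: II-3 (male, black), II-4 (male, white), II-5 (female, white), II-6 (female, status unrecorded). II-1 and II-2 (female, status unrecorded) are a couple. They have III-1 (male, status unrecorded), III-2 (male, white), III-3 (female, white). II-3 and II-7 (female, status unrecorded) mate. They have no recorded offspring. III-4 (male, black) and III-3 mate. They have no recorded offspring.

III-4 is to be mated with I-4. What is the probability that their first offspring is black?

III-4 is black, so III-4 is ww.
I-4 is white so carries W and passed w to II-3 (ww), so I-4 is Ww.
The cross gives 1/2 Ww : 1/2 ww, so P(offspring is black) = 1/2.

1/2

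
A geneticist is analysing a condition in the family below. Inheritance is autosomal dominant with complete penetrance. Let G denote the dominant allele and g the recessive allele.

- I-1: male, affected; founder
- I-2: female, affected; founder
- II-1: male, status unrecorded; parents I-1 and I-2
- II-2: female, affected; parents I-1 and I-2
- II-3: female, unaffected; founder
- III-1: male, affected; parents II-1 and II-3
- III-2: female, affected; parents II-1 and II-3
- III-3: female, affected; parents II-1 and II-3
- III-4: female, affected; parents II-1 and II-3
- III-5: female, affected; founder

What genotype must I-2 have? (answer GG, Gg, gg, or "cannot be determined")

cannot be determined

I-2's phenotype allows GG or Gg, and no parent or child forces a single allele at both positions; consistent genotype assignments exist with I-2 as GG or Gg.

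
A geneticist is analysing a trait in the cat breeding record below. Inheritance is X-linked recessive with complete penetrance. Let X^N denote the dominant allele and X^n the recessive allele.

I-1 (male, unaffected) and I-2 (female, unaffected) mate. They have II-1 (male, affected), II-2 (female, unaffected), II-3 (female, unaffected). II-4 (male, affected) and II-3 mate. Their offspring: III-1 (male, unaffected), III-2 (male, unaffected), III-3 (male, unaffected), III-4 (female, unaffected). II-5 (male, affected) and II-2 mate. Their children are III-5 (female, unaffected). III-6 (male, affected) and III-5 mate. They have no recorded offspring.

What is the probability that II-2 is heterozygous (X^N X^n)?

I-1 is unaffected, so I-1 is X^N Y.
I-2 is unaffected so carries N and passed n to II-1 (X^n Y), so I-2 is X^N X^n.
Their cross gives offspring ratios 1/2 X^N X^N : 1/2 X^N X^n. Conditioning on II-2 being unaffected, P(X^N X^n) = 1/2 / 1 = 1/2 before taking II-2's own offspring into account.
II-5 is affected, so II-5 is X^n Y.
Now use II-2's offspring. Probability of each recorded status — unaffected daughter III-5: 1/2 if II-2 is X^N X^n, 1 if X^N X^N.
Bayes: P(X^N X^n) = 1/2·1/2 / (1/2·1/2 + 1/2·1) = 1/3.

1/3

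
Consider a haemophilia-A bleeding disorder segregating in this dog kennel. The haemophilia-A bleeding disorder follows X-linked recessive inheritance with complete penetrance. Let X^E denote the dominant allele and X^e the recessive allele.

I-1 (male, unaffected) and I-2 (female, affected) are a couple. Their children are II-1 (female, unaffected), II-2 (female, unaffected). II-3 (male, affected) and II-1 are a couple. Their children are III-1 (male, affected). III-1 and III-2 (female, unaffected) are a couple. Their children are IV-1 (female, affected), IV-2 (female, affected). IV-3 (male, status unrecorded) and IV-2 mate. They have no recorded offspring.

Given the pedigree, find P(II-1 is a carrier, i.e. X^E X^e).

II-1 is unaffected so carries E and received e from I-2 (X^e X^e), so II-1 is X^E X^e, giving P(X^E X^e) = 1.

1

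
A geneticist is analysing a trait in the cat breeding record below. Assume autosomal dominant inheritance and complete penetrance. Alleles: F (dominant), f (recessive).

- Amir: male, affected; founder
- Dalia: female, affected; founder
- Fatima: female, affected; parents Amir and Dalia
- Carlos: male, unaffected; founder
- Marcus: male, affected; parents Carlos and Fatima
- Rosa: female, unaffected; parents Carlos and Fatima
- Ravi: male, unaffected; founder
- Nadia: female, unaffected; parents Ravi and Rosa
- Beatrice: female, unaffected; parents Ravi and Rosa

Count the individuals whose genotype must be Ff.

Obligate heterozygotes: Fatima is affected so carries F and passed f to Rosa (ff), so Fatima is Ff; Marcus is affected so carries F and received f from Carlos (ff), so Marcus is Ff.
Every other individual is either homozygous by phenotype or has at least one consistent homozygous assignment, so the count is 2.

2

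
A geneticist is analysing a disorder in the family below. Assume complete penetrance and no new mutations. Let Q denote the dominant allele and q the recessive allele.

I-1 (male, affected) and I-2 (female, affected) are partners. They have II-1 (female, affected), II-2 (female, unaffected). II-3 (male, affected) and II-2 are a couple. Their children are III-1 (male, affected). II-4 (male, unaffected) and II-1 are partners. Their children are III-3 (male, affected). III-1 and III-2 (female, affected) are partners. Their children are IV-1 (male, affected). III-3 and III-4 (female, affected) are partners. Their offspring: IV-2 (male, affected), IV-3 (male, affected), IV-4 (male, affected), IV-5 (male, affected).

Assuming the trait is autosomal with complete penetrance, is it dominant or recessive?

dominant

I-1 and I-2 are both affected yet have an unaffected child II-2. Under a recessive model two affected parents are homozygous and every child would be affected, so the trait cannot be recessive.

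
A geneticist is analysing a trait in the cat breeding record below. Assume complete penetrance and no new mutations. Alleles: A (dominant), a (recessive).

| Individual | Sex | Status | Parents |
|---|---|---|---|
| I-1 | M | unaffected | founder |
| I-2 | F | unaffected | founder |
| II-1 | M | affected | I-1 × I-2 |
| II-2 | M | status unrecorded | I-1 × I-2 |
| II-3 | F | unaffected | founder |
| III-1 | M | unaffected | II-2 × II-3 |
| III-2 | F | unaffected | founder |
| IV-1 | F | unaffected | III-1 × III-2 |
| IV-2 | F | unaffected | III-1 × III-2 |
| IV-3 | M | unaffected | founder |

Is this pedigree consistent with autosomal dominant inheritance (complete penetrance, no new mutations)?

No

Under autosomal dominant, II-1 (affected, male) cannot arise from I-1 (unaffected) × I-2 (unaffected).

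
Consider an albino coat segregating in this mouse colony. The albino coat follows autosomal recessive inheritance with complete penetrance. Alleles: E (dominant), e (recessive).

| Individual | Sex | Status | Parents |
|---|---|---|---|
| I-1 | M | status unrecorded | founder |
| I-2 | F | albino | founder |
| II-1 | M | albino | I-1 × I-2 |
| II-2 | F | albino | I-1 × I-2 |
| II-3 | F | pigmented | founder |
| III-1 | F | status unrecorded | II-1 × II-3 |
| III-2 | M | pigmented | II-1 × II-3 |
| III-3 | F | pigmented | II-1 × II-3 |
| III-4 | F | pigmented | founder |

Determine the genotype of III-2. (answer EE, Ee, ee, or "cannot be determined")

From phenotype alone, III-2 is EE or Ee.
III-2 is pigmented so carries E and received e from II-1 (ee), so III-2 is Ee.

Ee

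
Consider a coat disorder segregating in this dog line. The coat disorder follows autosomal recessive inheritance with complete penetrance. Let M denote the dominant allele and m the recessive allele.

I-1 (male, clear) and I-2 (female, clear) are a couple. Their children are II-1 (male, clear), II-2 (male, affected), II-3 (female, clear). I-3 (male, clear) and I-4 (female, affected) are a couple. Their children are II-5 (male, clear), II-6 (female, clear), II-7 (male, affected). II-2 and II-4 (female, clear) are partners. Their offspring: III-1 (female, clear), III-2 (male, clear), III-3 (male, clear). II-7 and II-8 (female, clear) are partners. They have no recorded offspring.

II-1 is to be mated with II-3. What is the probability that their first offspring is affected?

1/9

I-1 is clear so carries M and passed m to II-2 (mm), so I-1 is Mm.
I-2 is clear so carries M and passed m to II-2 (mm), so I-2 is Mm.
II-1 is a clear offspring of I-1 (Mm) × I-2 (Mm), whose cross gives 1/4 MM : 1/2 Mm : 1/4 mm; conditioning on being clear, II-1 is MM with probability 1/3, Mm with probability 2/3.
II-3 is a clear offspring of I-1 (Mm) × I-2 (Mm), whose cross gives 1/4 MM : 1/2 Mm : 1/4 mm; conditioning on being clear, II-3 is MM with probability 1/3, Mm with probability 2/3.
Summing over parental genotype combinations, P(offspring is affected) = 4/9·1/4 = 1/9.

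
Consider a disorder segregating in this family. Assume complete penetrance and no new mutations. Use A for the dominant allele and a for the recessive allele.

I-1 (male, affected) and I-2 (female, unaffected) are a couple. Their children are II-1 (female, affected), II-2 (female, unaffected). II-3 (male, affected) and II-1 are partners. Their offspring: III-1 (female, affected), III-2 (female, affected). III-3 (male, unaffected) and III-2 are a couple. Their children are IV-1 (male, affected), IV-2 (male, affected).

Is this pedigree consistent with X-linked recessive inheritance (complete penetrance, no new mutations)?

Yes

A consistent assignment under X-linked recessive exists: I-1 X^a Y, I-2 X^A X^a, II-1 X^a X^a, II-2 X^A X^a, II-3 X^a Y, III-1 X^a X^a, III-2 X^a X^a, III-3 X^A Y, IV-1 X^a Y, IV-2 X^a Y.
In this assignment every recorded phenotype matches its genotype and every non-founder's genotype is obtainable from its parents' genotypes, so the pedigree is consistent.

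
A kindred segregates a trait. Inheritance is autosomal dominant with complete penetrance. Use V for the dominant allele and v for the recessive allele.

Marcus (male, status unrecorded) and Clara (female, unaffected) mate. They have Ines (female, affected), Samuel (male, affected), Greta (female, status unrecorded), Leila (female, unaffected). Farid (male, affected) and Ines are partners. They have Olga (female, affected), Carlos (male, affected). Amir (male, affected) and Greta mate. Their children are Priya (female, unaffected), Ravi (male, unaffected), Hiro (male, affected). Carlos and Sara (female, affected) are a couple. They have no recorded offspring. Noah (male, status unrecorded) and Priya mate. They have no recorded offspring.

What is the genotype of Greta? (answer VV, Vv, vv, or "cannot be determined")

cannot be determined

Greta's phenotype is unrecorded, and no parent or child forces a single allele at both positions; consistent genotype assignments exist with Greta as Vv or vv.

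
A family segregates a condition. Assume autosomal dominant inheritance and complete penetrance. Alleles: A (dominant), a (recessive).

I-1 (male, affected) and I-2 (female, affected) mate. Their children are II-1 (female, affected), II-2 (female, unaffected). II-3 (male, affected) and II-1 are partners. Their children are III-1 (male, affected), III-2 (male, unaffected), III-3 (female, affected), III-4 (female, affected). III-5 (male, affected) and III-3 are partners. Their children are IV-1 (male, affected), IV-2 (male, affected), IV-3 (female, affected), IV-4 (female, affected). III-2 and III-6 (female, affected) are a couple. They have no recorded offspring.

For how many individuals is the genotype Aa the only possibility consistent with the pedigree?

Obligate heterozygotes: I-1 is affected so carries A and passed a to II-2 (aa), so I-1 is Aa; I-2 is affected so carries A and passed a to II-2 (aa), so I-2 is Aa; II-1 is affected so carries A and passed a to III-2 (aa), so II-1 is Aa; II-3 is affected so carries A and passed a to III-2 (aa), so II-3 is Aa.
Every other individual is either homozygous by phenotype or has at least one consistent homozygous assignment, so the count is 4.

4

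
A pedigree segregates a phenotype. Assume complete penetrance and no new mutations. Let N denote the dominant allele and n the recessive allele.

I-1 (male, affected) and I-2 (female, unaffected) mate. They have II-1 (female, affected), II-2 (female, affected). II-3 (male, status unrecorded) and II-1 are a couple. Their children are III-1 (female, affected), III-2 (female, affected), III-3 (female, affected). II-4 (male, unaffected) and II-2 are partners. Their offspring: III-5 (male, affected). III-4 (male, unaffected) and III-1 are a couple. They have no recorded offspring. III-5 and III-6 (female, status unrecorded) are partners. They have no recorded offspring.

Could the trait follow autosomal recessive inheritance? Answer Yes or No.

A consistent assignment under autosomal recessive exists: I-1 nn, I-2 Nn, II-1 nn, II-2 nn, II-3 Nn, II-4 Nn, III-1 nn, III-2 nn, III-3 nn, III-4 NN, III-5 nn, III-6 NN.
In this assignment every recorded phenotype matches its genotype and every non-founder's genotype is obtainable from its parents' genotypes, so the pedigree is consistent.

Yes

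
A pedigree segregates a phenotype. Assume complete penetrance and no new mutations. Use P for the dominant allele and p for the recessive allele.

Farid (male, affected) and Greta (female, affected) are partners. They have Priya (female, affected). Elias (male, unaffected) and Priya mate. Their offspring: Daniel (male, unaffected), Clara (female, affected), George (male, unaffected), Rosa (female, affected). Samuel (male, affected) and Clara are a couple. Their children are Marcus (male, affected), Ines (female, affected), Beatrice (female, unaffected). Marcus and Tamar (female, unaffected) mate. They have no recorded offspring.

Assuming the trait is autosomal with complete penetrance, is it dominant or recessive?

Samuel and Clara are both affected yet have an unaffected child Beatrice. Under a recessive model two affected parents are homozygous and every child would be affected, so the trait cannot be recessive.

dominant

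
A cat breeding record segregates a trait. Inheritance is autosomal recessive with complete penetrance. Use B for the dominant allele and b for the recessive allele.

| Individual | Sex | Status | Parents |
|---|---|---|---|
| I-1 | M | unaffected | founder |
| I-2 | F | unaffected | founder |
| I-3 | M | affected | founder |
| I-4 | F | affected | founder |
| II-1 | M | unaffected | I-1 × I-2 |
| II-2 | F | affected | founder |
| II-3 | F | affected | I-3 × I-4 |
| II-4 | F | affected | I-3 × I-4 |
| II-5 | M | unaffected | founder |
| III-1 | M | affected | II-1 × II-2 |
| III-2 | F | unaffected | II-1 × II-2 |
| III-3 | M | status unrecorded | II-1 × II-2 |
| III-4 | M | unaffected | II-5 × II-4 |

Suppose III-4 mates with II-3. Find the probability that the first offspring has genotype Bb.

III-4 is unaffected so carries B and received b from II-4 (bb), so III-4 is Bb.
II-3 is affected, so II-3 is bb.
The cross gives 1/2 Bb : 1/2 bb, so P(offspring has genotype Bb) = 1/2.

1/2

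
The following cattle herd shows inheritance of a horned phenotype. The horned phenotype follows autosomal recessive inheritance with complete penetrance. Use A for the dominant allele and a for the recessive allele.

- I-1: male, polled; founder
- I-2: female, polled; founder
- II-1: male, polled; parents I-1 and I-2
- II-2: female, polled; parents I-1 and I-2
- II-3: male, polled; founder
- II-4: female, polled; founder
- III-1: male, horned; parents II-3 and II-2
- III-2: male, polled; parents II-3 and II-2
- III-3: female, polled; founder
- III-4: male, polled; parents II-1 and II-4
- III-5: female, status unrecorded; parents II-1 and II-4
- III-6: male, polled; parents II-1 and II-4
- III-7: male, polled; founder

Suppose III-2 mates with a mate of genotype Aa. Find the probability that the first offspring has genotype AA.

1/3

II-3 is polled so carries A and passed a to III-1 (aa), so II-3 is Aa.
II-2 is polled so carries A and passed a to III-1 (aa), so II-2 is Aa.
III-2 is a polled offspring of II-3 (Aa) × II-2 (Aa), whose cross gives 1/4 AA : 1/2 Aa : 1/4 aa; conditioning on being polled, III-2 is AA with probability 1/3, Aa with probability 2/3.
Summing over parental genotype combinations, P(offspring has genotype AA) = 1/3·1/2 + 2/3·1/4 = 1/3.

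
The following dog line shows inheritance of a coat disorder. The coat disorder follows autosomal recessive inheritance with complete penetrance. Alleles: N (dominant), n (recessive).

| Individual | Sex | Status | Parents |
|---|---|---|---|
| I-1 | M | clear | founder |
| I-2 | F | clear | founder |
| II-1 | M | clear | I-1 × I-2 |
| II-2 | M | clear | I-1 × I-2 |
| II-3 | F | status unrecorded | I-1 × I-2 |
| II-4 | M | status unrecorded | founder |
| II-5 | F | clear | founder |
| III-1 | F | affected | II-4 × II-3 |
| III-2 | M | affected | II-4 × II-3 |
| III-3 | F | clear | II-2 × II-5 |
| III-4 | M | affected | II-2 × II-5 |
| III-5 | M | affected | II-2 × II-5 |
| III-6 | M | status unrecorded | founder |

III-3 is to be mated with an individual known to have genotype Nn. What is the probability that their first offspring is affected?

1/6

II-2 is clear so carries N and passed n to III-4 (nn), so II-2 is Nn.
II-5 is clear so carries N and passed n to III-4 (nn), so II-5 is Nn.
III-3 is a clear offspring of II-2 (Nn) × II-5 (Nn), whose cross gives 1/4 NN : 1/2 Nn : 1/4 nn; conditioning on being clear, III-3 is NN with probability 1/3, Nn with probability 2/3.
Summing over parental genotype combinations, P(offspring is affected) = 2/3·1/4 = 1/6.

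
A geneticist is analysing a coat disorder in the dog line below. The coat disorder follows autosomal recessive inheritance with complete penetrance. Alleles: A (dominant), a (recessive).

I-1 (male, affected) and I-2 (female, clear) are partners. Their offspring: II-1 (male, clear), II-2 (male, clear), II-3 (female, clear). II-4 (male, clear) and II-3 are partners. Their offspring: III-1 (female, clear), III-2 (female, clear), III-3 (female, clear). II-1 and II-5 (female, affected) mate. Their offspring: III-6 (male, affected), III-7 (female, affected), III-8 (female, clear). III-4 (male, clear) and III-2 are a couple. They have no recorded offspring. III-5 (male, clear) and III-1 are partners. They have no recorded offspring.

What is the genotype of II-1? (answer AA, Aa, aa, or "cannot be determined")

Aa

From phenotype alone, II-1 is AA or Aa.
II-1 is clear so carries A and received a from I-1 (aa), so II-1 is Aa.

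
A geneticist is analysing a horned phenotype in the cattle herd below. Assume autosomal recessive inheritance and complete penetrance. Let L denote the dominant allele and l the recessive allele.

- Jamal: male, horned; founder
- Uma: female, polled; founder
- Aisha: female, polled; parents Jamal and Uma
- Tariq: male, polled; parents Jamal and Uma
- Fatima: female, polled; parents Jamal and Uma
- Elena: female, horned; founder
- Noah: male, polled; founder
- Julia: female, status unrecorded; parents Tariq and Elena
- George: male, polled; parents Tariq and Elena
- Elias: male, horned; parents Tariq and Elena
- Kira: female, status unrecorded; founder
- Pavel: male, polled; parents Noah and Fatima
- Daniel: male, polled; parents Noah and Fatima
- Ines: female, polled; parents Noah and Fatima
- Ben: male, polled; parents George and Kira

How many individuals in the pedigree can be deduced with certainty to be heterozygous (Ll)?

Obligate heterozygotes: Aisha is polled so carries L and received l from Jamal (ll), so Aisha is Ll; Tariq is polled so carries L and received l from Jamal (ll), so Tariq is Ll; Fatima is polled so carries L and received l from Jamal (ll), so Fatima is Ll; George is polled so carries L and received l from Elena (ll), so George is Ll.
Every other individual is either homozygous by phenotype or has at least one consistent homozygous assignment, so the count is 4.

4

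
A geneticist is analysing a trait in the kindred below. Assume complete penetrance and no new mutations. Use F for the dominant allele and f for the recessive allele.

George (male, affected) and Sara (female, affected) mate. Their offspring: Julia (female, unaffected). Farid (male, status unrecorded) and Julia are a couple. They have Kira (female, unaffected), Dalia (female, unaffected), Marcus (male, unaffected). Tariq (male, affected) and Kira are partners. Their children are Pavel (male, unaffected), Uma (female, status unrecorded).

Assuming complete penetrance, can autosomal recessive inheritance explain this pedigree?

Under autosomal recessive, Julia (unaffected, female) cannot arise from George (affected) × Sara (affected).

No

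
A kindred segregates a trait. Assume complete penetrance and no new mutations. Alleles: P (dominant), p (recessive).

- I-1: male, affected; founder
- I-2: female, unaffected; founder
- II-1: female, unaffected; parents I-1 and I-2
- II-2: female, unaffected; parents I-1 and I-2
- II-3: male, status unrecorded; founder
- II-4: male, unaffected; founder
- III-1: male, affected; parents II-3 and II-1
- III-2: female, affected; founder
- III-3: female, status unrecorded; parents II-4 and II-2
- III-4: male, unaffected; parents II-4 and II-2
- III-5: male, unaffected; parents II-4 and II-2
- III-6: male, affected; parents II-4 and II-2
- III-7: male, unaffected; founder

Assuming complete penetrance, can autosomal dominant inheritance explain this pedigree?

No

Under autosomal dominant, III-6 (affected, male) cannot arise from II-4 (unaffected) × II-2 (unaffected).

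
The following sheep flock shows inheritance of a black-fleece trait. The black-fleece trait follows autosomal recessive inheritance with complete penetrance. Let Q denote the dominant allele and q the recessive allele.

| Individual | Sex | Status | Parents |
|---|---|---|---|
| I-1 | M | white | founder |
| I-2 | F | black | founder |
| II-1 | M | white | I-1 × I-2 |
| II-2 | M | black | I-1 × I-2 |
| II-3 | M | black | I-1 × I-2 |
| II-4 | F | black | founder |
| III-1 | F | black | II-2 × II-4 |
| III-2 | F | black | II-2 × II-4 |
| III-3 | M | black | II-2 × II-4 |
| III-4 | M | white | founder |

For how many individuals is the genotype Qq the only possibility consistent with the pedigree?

Obligate heterozygotes: I-1 is white so carries Q and passed q to II-2 (qq), so I-1 is Qq; II-1 is white so carries Q and received q from I-2 (qq), so II-1 is Qq.
Every other individual is either homozygous by phenotype or has at least one consistent homozygous assignment, so the count is 2.

2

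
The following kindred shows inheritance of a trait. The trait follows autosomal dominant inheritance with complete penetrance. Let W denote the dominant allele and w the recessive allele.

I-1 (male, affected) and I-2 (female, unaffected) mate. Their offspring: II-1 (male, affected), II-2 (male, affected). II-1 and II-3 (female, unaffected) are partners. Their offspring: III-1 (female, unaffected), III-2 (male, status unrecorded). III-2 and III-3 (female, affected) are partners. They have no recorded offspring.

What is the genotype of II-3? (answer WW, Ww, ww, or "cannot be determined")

ww

II-3 is unaffected, so II-3 is ww.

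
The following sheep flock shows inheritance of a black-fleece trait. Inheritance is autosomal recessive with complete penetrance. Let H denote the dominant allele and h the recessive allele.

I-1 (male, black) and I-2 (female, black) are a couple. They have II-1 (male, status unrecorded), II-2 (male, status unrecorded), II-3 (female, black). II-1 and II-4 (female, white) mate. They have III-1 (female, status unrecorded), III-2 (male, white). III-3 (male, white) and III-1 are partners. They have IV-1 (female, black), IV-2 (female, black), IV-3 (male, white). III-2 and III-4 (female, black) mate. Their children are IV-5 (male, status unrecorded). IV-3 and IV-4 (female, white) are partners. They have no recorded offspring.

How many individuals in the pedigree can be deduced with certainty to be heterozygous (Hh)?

2

Obligate heterozygotes: III-2 is white so carries H and received h from II-1 (hh), so III-2 is Hh; III-3 is white so carries H and passed h to IV-1 (hh), so III-3 is Hh.
Every other individual is either homozygous by phenotype or has at least one consistent homozygous assignment, so the count is 2.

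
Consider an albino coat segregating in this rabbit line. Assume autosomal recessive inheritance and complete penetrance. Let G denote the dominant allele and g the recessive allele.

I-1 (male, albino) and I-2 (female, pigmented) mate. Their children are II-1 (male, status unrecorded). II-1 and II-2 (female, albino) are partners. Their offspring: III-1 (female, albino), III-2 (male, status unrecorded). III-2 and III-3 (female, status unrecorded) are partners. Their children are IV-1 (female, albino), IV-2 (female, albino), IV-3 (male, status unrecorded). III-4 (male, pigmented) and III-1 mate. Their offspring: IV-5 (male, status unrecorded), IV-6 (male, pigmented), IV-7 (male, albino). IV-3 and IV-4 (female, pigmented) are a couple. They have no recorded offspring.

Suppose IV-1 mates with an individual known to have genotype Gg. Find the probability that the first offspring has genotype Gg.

1/2

IV-1 is albino, so IV-1 is gg.
The cross gives 1/2 Gg : 1/2 gg, so P(offspring has genotype Gg) = 1/2.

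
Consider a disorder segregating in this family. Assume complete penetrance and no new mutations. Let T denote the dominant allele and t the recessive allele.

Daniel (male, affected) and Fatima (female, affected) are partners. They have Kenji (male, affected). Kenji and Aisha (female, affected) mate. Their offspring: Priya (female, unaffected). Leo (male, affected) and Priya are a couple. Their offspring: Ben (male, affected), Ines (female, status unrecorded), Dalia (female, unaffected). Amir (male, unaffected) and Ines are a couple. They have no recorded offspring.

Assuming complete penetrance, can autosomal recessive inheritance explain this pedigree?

Under autosomal recessive, Priya (unaffected, female) cannot arise from Kenji (affected) × Aisha (affected).

No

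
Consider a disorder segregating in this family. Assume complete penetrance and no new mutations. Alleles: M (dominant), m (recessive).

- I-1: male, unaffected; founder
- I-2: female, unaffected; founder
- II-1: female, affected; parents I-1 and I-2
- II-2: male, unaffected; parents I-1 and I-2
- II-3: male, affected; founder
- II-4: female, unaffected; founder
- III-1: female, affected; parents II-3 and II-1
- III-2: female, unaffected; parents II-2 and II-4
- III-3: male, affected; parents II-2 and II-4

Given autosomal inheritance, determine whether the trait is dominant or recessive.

I-1 and I-2 are both unaffected yet have an affected child II-1. Under dominance, an affected child requires at least one affected parent, so the trait cannot be dominant.

recessive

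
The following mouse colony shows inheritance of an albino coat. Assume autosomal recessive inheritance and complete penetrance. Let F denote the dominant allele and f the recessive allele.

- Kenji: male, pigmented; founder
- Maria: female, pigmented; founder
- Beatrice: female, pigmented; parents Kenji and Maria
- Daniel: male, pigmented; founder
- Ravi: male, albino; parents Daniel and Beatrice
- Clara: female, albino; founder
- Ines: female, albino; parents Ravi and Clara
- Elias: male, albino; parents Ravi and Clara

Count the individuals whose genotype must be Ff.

Obligate heterozygotes: Beatrice is pigmented so carries F and passed f to Ravi (ff), so Beatrice is Ff; Daniel is pigmented so carries F and passed f to Ravi (ff), so Daniel is Ff.
Every other individual is either homozygous by phenotype or has at least one consistent homozygous assignment, so the count is 2.

2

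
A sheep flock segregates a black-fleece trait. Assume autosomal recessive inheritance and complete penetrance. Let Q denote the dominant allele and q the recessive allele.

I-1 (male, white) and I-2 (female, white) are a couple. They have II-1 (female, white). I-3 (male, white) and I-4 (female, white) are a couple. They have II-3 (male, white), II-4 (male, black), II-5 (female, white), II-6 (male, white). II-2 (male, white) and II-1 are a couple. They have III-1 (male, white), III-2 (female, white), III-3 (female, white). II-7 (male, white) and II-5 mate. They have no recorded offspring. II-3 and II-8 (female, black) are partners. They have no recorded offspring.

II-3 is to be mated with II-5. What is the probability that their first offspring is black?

I-3 is white so carries Q and passed q to II-4 (qq), so I-3 is Qq.
I-4 is white so carries Q and passed q to II-4 (qq), so I-4 is Qq.
II-3 is a white offspring of I-3 (Qq) × I-4 (Qq), whose cross gives 1/4 QQ : 1/2 Qq : 1/4 qq; conditioning on being white, II-3 is QQ with probability 1/3, Qq with probability 2/3.
II-5 is a white offspring of I-3 (Qq) × I-4 (Qq), whose cross gives 1/4 QQ : 1/2 Qq : 1/4 qq; conditioning on being white, II-5 is QQ with probability 1/3, Qq with probability 2/3.
Summing over parental genotype combinations, P(offspring is black) = 4/9·1/4 = 1/9.

1/9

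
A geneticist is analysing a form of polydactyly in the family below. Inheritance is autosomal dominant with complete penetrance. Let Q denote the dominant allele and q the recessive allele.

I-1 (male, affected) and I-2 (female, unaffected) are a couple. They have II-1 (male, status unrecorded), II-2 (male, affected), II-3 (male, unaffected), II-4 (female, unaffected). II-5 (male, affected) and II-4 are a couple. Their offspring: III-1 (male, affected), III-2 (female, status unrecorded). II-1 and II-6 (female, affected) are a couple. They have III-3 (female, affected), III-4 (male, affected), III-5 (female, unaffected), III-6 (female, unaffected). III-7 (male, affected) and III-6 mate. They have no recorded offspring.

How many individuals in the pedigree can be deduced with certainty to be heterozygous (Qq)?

Obligate heterozygotes: I-1 is affected so carries Q and passed q to II-3 (qq), so I-1 is Qq; II-2 is affected so carries Q and received q from I-2 (qq), so II-2 is Qq; II-6 is affected so carries Q and passed q to III-5 (qq), so II-6 is Qq; III-1 is affected so carries Q and received q from II-4 (qq), so III-1 is Qq.
Every other individual is either homozygous by phenotype or has at least one consistent homozygous assignment, so the count is 4.

4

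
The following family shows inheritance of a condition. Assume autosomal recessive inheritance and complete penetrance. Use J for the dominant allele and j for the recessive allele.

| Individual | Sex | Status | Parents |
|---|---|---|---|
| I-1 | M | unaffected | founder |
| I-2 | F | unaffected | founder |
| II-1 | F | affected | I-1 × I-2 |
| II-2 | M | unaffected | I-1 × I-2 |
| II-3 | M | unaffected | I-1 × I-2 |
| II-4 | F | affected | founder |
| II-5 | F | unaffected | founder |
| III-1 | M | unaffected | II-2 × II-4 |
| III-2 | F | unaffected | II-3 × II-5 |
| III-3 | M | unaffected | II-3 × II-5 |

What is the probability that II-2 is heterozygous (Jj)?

1/2

I-1 is unaffected so carries J and passed j to II-1 (jj), so I-1 is Jj.
I-2 is unaffected so carries J and passed j to II-1 (jj), so I-2 is Jj.
Their cross gives offspring ratios 1/4 JJ : 1/2 Jj : 1/4 jj. Conditioning on II-2 being unaffected, P(Jj) = 1/2 / 3/4 = 2/3 before taking II-2's own offspring into account.
II-4 is affected, so II-4 is jj.
Now use II-2's offspring. Probability of each recorded status — unaffected son III-1: 1/2 if II-2 is Jj, 1 if JJ.
Bayes: P(Jj) = 2/3·1/2 / (2/3·1/2 + 1/3·1) = 1/2.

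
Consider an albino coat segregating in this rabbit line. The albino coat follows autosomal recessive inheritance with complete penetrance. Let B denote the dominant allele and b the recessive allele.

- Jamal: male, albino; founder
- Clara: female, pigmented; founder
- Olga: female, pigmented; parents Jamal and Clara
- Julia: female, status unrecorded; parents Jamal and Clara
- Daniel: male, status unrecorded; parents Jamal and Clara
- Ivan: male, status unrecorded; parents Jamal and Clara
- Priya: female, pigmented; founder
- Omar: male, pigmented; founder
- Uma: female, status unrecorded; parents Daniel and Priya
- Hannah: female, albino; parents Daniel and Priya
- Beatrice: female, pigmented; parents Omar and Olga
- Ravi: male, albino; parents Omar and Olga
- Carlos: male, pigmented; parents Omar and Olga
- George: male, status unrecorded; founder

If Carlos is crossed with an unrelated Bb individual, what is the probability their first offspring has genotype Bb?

Omar is pigmented so carries B and passed b to Ravi (bb), so Omar is Bb.
Olga is pigmented so carries B and received b from Jamal (bb), so Olga is Bb.
Carlos is a pigmented offspring of Omar (Bb) × Olga (Bb), whose cross gives 1/4 BB : 1/2 Bb : 1/4 bb; conditioning on being pigmented, Carlos is BB with probability 1/3, Bb with probability 2/3.
Summing over parental genotype combinations, P(offspring has genotype Bb) = 1/3·1/2 + 2/3·1/2 = 1/2.

1/2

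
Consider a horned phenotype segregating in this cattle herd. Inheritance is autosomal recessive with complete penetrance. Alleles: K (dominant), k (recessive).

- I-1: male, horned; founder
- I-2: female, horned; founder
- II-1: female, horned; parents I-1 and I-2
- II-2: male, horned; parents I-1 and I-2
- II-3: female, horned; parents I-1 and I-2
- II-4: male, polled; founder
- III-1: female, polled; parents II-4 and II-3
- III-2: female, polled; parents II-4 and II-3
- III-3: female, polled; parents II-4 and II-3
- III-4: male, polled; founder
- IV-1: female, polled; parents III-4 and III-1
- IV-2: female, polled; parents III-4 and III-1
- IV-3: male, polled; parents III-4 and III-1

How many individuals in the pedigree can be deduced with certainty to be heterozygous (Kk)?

3

Obligate heterozygotes: III-1 is polled so carries K and received k from II-3 (kk), so III-1 is Kk; III-2 is polled so carries K and received k from II-3 (kk), so III-2 is Kk; III-3 is polled so carries K and received k from II-3 (kk), so III-3 is Kk.
Every other individual is either homozygous by phenotype or has at least one consistent homozygous assignment, so the count is 3.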